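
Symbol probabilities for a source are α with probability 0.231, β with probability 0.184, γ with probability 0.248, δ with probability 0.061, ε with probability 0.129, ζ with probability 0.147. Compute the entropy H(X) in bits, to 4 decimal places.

2.4705 bits

H = −Σ pᵢ log₂ pᵢ.
−0.231·log₂(0.231) = 0.4883
−0.184·log₂(0.184) = 0.4494
−0.248·log₂(0.248) = 0.4989
−0.061·log₂(0.061) = 0.2461
−0.129·log₂(0.129) = 0.3811
−0.147·log₂(0.147) = 0.4066
Sum ≈ 2.4705 → 2.4705 bits.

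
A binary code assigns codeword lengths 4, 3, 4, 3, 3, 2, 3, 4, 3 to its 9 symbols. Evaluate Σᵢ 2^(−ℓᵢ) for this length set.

1.0625

With common denominator 2^4 = 16: Σ 2^(−ℓᵢ) = 1/16 + 2/16 + 1/16 + 2/16 + 2/16 + 4/16 + 2/16 + 1/16 + 2/16 = 17/16 = 1.0625.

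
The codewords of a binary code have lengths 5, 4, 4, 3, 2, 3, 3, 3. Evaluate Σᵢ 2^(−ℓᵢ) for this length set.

With common denominator 2^5 = 32: Σ 2^(−ℓᵢ) = 1/32 + 2/32 + 2/32 + 4/32 + 8/32 + 4/32 + 4/32 + 4/32 = 29/32 = 0.90625.

0.90625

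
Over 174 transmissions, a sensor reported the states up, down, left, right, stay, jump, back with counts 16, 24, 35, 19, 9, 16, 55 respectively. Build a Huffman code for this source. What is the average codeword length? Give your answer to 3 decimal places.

Probabilities are the counts divided by 174.
Repeatedly combine the two least-probable nodes; the expected code length is the sum of the merged weights.
merge 3/58 + 8/87 → 25/174
merge 8/87 + 19/174 → 35/174
merge 4/29 + 25/174 → 49/174
merge 35/174 + 35/174 → 35/87
merge 49/174 + 55/174 → 52/87
merge 35/87 + 52/87 → 1
L = 25/174 + 35/174 + 49/174 + 35/87 + 52/87 + 1 = 457/174 ≈ 2.626 bits/symbol.

2.626 bits/symbol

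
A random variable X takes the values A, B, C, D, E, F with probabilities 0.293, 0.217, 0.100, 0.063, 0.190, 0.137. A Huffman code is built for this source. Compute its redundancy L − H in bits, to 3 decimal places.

0.034 bits

Entropy H = −Σ p log₂ p ≈ 2.4288 bits.
Huffman merges: 63/1000+1/10→163/1000; 137/1000+163/1000→3/10; 19/100+217/1000→407/1000; 293/1000+3/10→593/1000; 407/1000+593/1000→1. L = 2463/1000 ≈ 2.4630.
L − H = 2.4630 − 2.4288 = 0.034 bits.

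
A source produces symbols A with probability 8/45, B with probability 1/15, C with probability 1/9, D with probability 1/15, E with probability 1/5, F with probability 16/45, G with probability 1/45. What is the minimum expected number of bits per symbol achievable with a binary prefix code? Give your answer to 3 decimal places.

2.511 bits/symbol

Repeatedly combine the two least-probable nodes; the expected code length is the sum of the merged weights.
merge 1/45 + 1/15 → 4/45
merge 1/15 + 4/45 → 7/45
merge 1/9 + 7/45 → 4/15
merge 8/45 + 1/5 → 17/45
merge 4/15 + 16/45 → 28/45
merge 17/45 + 28/45 → 1
L = 4/45 + 7/45 + 4/15 + 17/45 + 28/45 + 1 = 113/45 ≈ 2.511 bits/symbol.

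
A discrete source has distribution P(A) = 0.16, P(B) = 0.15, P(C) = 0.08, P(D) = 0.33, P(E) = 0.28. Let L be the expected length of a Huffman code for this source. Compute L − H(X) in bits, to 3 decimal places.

Entropy H = −Σ p log₂ p ≈ 2.1671 bits.
Huffman merges: 2/25+3/20→23/100; 4/25+23/100→39/100; 7/25+33/100→61/100; 39/100+61/100→1. L = 223/100 ≈ 2.2300.
L − H = 2.2300 − 2.1671 = 0.063 bits.

0.063 bits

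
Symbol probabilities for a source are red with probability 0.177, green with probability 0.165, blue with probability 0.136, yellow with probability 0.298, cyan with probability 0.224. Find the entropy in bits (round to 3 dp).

H = −Σ pᵢ log₂ pᵢ.
−0.177·log₂(0.177) = 0.4422
−0.165·log₂(0.165) = 0.4289
−0.136·log₂(0.136) = 0.3915
−0.298·log₂(0.298) = 0.5205
−0.224·log₂(0.224) = 0.4835
Sum ≈ 2.2665 → 2.267 bits.

2.267 bits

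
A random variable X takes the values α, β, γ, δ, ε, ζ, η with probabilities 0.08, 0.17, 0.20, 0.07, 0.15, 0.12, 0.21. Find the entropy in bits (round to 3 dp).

H = −Σ pᵢ log₂ pᵢ.
−0.08·log₂(0.08) = 0.2915
−0.17·log₂(0.17) = 0.4346
−0.20·log₂(0.20) = 0.4644
−0.07·log₂(0.07) = 0.2686
−0.15·log₂(0.15) = 0.4105
−0.12·log₂(0.12) = 0.3671
−0.21·log₂(0.21) = 0.4728
Sum ≈ 2.7095 → 2.709 bits.

2.709 bits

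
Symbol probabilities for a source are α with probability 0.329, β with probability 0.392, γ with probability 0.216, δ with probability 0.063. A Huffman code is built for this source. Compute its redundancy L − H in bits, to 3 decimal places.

Entropy H = −Σ p log₂ p ≈ 1.7861 bits.
Huffman merges: 63/1000+27/125→279/1000; 279/1000+329/1000→76/125; 49/125+76/125→1. L = 1887/1000 ≈ 1.8870.
L − H = 1.8870 − 1.7861 = 0.101 bits.

0.101 bits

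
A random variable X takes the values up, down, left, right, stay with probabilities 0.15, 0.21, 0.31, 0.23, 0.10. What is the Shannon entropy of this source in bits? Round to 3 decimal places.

2.227 bits

H = −Σ pᵢ log₂ pᵢ.
−0.15·log₂(0.15) = 0.4105
−0.21·log₂(0.21) = 0.4728
−0.31·log₂(0.31) = 0.5238
−0.23·log₂(0.23) = 0.4877
−0.10·log₂(0.10) = 0.3322
Sum ≈ 2.2270 → 2.227 bits.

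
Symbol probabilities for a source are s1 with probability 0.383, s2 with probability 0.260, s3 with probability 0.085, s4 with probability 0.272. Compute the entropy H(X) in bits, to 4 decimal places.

1.8488 bits

H = −Σ pᵢ log₂ pᵢ.
−0.383·log₂(0.383) = 0.5303
−0.260·log₂(0.260) = 0.5053
−0.085·log₂(0.085) = 0.3023
−0.272·log₂(0.272) = 0.5109
Sum ≈ 1.8488 → 1.8488 bits.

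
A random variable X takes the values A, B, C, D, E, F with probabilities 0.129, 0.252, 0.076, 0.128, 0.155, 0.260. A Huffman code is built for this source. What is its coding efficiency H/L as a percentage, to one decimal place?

Entropy H = −Σ p log₂ p ≈ 2.4666 bits.
Huffman merges: 19/250+16/125→51/250; 129/1000+31/200→71/250; 51/250+63/250→57/125; 13/50+71/250→68/125; 57/125+68/125→1. L = 311/125 ≈ 2.4880.
Efficiency = H/L = 2.4666/2.4880 = 99.1%.

99.1%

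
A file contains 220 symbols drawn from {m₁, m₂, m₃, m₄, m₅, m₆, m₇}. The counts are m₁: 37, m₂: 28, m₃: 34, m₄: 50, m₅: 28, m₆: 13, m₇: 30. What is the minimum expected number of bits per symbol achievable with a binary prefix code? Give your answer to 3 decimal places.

2.773 bits/symbol

Probabilities are the counts divided by 220.
Repeatedly combine the two least-probable nodes; the expected code length is the sum of the merged weights.
merge 13/220 + 7/55 → 41/220
merge 7/55 + 3/22 → 29/110
merge 17/110 + 37/220 → 71/220
merge 41/220 + 5/22 → 91/220
merge 29/110 + 71/220 → 129/220
merge 91/220 + 129/220 → 1
L = 41/220 + 29/110 + 71/220 + 91/220 + 129/220 + 1 = 61/22 ≈ 2.773 bits/symbol.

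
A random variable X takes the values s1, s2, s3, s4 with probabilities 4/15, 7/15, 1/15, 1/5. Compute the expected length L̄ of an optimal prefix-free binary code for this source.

1.8 bits/symbol

Repeatedly combine the two least-probable nodes; the expected code length is the sum of the merged weights.
merge 1/15 + 1/5 → 4/15
merge 4/15 + 4/15 → 8/15
merge 7/15 + 8/15 → 1
L = 4/15 + 8/15 + 1 = 9/5 = 1.8 bits/symbol.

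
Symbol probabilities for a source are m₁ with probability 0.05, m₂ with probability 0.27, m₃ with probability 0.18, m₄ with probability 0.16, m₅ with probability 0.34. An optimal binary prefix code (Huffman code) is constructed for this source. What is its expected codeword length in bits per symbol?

2.21 bits/symbol

Repeatedly combine the two least-probable nodes; the expected code length is the sum of the merged weights.
merge 1/20 + 4/25 → 21/100
merge 9/50 + 21/100 → 39/100
merge 27/100 + 17/50 → 61/100
merge 39/100 + 61/100 → 1
L = 21/100 + 39/100 + 61/100 + 1 = 221/100 = 2.21 bits/symbol.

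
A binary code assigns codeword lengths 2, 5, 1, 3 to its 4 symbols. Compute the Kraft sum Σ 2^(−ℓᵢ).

0.90625

With common denominator 2^5 = 32: Σ 2^(−ℓᵢ) = 8/32 + 1/32 + 16/32 + 4/32 = 29/32 = 0.90625.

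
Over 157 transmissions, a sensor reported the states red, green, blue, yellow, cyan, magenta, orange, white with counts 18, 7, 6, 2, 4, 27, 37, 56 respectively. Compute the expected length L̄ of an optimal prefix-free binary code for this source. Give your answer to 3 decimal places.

2.471 bits/symbol

Probabilities are the counts divided by 157.
Repeatedly combine the two least-probable nodes; the expected code length is the sum of the merged weights.
merge 2/157 + 4/157 → 6/157
merge 6/157 + 6/157 → 12/157
merge 7/157 + 12/157 → 19/157
merge 18/157 + 19/157 → 37/157
merge 27/157 + 37/157 → 64/157
merge 37/157 + 56/157 → 93/157
merge 64/157 + 93/157 → 1
L = 6/157 + 12/157 + 19/157 + 37/157 + 64/157 + 93/157 + 1 = 388/157 ≈ 2.471 bits/symbol.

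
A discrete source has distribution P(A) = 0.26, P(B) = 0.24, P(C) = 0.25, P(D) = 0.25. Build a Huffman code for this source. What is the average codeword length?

2 bits/symbol

Repeatedly combine the two least-probable nodes; the expected code length is the sum of the merged weights.
merge 6/25 + 1/4 → 49/100
merge 1/4 + 13/50 → 51/100
merge 49/100 + 51/100 → 1
L = 49/100 + 51/100 + 1 = 2 bits/symbol.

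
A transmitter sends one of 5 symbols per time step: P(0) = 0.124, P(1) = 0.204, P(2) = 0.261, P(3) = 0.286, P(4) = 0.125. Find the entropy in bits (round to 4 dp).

2.2386 bits

H = −Σ pᵢ log₂ pᵢ.
−0.124·log₂(0.124) = 0.3734
−0.204·log₂(0.204) = 0.4678
−0.261·log₂(0.261) = 0.5058
−0.286·log₂(0.286) = 0.5165
−0.125·log₂(0.125) = 0.3750
Sum ≈ 2.2386 → 2.2386 bits.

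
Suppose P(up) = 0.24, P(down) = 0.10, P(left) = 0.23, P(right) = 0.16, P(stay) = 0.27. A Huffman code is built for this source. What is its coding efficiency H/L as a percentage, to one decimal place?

Entropy H = −Σ p log₂ p ≈ 2.2470 bits.
Huffman merges: 1/10+4/25→13/50; 23/100+6/25→47/100; 13/50+27/100→53/100; 47/100+53/100→1. L = 113/50 ≈ 2.2600.
Efficiency = H/L = 2.2470/2.2600 = 99.4%.

99.4%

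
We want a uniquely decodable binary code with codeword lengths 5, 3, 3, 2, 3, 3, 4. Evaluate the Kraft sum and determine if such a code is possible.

0.84375; yes

With common denominator 2^5 = 32: Σ 2^(−ℓᵢ) = 1/32 + 4/32 + 4/32 + 8/32 + 4/32 + 4/32 + 2/32 = 27/32 = 0.84375.
Kraft's inequality requires Σ ≤ 1; here Σ = 0.84375 ≤ 1, so such a prefix code exists.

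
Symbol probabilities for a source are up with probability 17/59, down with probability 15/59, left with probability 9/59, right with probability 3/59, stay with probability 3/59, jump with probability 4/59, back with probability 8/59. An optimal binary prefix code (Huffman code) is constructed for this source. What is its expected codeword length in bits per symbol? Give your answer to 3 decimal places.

Repeatedly combine the two least-probable nodes; the expected code length is the sum of the merged weights.
merge 3/59 + 3/59 → 6/59
merge 4/59 + 6/59 → 10/59
merge 8/59 + 9/59 → 17/59
merge 10/59 + 15/59 → 25/59
merge 17/59 + 17/59 → 34/59
merge 25/59 + 34/59 → 1
L = 6/59 + 10/59 + 17/59 + 25/59 + 34/59 + 1 = 151/59 ≈ 2.559 bits/symbol.

2.559 bits/symbol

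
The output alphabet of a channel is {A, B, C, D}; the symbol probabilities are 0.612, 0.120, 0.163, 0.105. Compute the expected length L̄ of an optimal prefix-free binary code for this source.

1.613 bits/symbol

Repeatedly combine the two least-probable nodes; the expected code length is the sum of the merged weights.
merge 21/200 + 3/25 → 9/40
merge 163/1000 + 9/40 → 97/250
merge 97/250 + 153/250 → 1
L = 9/40 + 97/250 + 1 = 1613/1000 = 1.613 bits/symbol.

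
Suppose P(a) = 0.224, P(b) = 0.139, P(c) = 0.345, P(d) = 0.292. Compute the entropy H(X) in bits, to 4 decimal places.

1.9275 bits

H = −Σ pᵢ log₂ pᵢ.
−0.224·log₂(0.224) = 0.4835
−0.139·log₂(0.139) = 0.3957
−0.345·log₂(0.345) = 0.5297
−0.292·log₂(0.292) = 0.5186
Sum ≈ 1.9275 → 1.9275 bits.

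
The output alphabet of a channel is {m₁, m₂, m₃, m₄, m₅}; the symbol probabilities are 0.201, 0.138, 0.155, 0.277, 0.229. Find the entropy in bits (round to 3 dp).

2.276 bits

H = −Σ pᵢ log₂ pᵢ.
−0.201·log₂(0.201) = 0.4653
−0.138·log₂(0.138) = 0.3943
−0.155·log₂(0.155) = 0.4169
−0.277·log₂(0.277) = 0.5130
−0.229·log₂(0.229) = 0.4870
Sum ≈ 2.2765 → 2.276 bits.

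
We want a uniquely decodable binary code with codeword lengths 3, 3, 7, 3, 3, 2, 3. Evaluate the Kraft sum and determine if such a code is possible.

With common denominator 2^7 = 128: Σ 2^(−ℓᵢ) = 16/128 + 16/128 + 1/128 + 16/128 + 16/128 + 32/128 + 16/128 = 113/128 = 0.8828125.
Kraft's inequality requires Σ ≤ 1; here Σ = 0.8828125 ≤ 1, so such a prefix code exists.

0.8828125; yes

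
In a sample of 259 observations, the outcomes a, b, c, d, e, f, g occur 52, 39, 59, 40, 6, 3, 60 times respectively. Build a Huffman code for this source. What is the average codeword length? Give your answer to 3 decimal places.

2.560 bits/symbol

Probabilities are the counts divided by 259.
Repeatedly combine the two least-probable nodes; the expected code length is the sum of the merged weights.
merge 3/259 + 6/259 → 9/259
merge 9/259 + 39/259 → 48/259
merge 40/259 + 48/259 → 88/259
merge 52/259 + 59/259 → 3/7
merge 60/259 + 88/259 → 4/7
merge 3/7 + 4/7 → 1
L = 9/259 + 48/259 + 88/259 + 3/7 + 4/7 + 1 = 663/259 ≈ 2.560 bits/symbol.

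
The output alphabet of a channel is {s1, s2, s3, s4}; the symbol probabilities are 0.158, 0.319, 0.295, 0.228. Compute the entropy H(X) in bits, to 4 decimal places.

1.9523 bits

H = −Σ pᵢ log₂ pᵢ.
−0.158·log₂(0.158) = 0.4206
−0.319·log₂(0.319) = 0.5258
−0.295·log₂(0.295) = 0.5196
−0.228·log₂(0.228) = 0.4863
Sum ≈ 1.9523 → 1.9523 bits.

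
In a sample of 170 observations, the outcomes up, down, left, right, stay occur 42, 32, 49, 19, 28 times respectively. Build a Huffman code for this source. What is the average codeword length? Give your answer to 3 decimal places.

2.276 bits/symbol

Probabilities are the counts divided by 170.
Repeatedly combine the two least-probable nodes; the expected code length is the sum of the merged weights.
merge 19/170 + 14/85 → 47/170
merge 16/85 + 21/85 → 37/85
merge 47/170 + 49/170 → 48/85
merge 37/85 + 48/85 → 1
L = 47/170 + 37/85 + 48/85 + 1 = 387/170 ≈ 2.276 bits/symbol.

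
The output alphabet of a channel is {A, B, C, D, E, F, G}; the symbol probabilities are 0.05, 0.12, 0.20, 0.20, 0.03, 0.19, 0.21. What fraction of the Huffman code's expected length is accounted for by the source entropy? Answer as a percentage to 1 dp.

97.1%

Entropy H = −Σ p log₂ p ≈ 2.5918 bits.
Huffman merges: 3/100+1/20→2/25; 2/25+3/25→1/5; 19/100+1/5→39/100; 1/5+1/5→2/5; 21/100+39/100→3/5; 2/5+3/5→1. L = 267/100 ≈ 2.6700.
Efficiency = H/L = 2.5918/2.6700 = 97.1%.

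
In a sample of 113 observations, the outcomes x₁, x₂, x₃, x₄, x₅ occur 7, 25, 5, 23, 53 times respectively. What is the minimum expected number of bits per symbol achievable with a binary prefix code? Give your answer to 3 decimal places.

Probabilities are the counts divided by 113.
Repeatedly combine the two least-probable nodes; the expected code length is the sum of the merged weights.
merge 5/113 + 7/113 → 12/113
merge 12/113 + 23/113 → 35/113
merge 25/113 + 35/113 → 60/113
merge 53/113 + 60/113 → 1
L = 12/113 + 35/113 + 60/113 + 1 = 220/113 ≈ 1.947 bits/symbol.

1.947 bits/symbol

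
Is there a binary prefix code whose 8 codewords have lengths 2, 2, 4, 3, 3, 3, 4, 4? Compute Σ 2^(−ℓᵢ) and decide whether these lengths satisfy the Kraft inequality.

1.0625; no

With common denominator 2^4 = 16: Σ 2^(−ℓᵢ) = 4/16 + 4/16 + 1/16 + 2/16 + 2/16 + 2/16 + 1/16 + 1/16 = 17/16 = 1.0625.
Kraft's inequality requires Σ ≤ 1; here Σ = 1.0625 > 1, so no such prefix code exists.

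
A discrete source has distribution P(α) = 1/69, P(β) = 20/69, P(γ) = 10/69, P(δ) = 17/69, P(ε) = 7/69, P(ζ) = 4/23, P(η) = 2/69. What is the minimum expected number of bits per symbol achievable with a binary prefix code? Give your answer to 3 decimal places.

2.478 bits/symbol

Repeatedly combine the two least-probable nodes; the expected code length is the sum of the merged weights.
merge 1/69 + 2/69 → 1/23
merge 1/23 + 7/69 → 10/69
merge 10/69 + 10/69 → 20/69
merge 4/23 + 17/69 → 29/69
merge 20/69 + 20/69 → 40/69
merge 29/69 + 40/69 → 1
L = 1/23 + 10/69 + 20/69 + 29/69 + 40/69 + 1 = 57/23 ≈ 2.478 bits/symbol.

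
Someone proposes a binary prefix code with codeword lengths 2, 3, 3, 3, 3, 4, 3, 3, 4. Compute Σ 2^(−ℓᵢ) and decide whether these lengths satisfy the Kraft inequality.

With common denominator 2^4 = 16: Σ 2^(−ℓᵢ) = 4/16 + 2/16 + 2/16 + 2/16 + 2/16 + 1/16 + 2/16 + 2/16 + 1/16 = 18/16 = 1.125.
Kraft's inequality requires Σ ≤ 1; here Σ = 1.125 > 1, so no such prefix code exists.

1.125; no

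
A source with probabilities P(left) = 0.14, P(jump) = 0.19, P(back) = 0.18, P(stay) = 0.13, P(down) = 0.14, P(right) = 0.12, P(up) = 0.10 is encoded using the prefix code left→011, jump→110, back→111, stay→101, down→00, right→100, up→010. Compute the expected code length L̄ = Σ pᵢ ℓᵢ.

L̄ = Σ pᵢ·ℓᵢ = 0.14·3 + 0.19·3 + 0.18·3 + 0.13·3 + 0.14·2 + 0.12·3 + 0.10·3 = 2.86 bits/symbol.

2.86 bits/symbol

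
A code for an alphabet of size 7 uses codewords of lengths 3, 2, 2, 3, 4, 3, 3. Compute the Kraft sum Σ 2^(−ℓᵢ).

With common denominator 2^4 = 16: Σ 2^(−ℓᵢ) = 2/16 + 4/16 + 4/16 + 2/16 + 1/16 + 2/16 + 2/16 = 17/16 = 1.0625.

1.0625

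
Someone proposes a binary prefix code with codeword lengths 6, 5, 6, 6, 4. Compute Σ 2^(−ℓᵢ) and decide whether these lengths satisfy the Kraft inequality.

With common denominator 2^6 = 64: Σ 2^(−ℓᵢ) = 1/64 + 2/64 + 1/64 + 1/64 + 4/64 = 9/64 = 0.140625.
Kraft's inequality requires Σ ≤ 1; here Σ = 0.140625 ≤ 1, so such a prefix code exists.

0.140625; yes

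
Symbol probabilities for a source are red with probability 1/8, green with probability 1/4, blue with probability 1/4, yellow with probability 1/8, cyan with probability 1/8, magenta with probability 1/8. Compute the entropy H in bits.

Each probability is a power of 1/2, so log₂(1/p) is an integer.
H = Σ p·log₂(1/p) = 1/8·3 + 1/4·2 + 1/4·2 + 1/8·3 + 1/8·3 + 1/8·3 = 2.5 bits.

2.5 bits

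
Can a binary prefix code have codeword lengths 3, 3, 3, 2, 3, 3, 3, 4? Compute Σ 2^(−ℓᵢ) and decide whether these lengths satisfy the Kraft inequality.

With common denominator 2^4 = 16: Σ 2^(−ℓᵢ) = 2/16 + 2/16 + 2/16 + 4/16 + 2/16 + 2/16 + 2/16 + 1/16 = 17/16 = 1.0625.
Kraft's inequality requires Σ ≤ 1; here Σ = 1.0625 > 1, so no such prefix code exists.

1.0625; no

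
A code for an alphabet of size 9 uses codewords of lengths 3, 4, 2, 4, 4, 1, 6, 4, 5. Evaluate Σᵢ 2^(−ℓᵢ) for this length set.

With common denominator 2^6 = 64: Σ 2^(−ℓᵢ) = 8/64 + 4/64 + 16/64 + 4/64 + 4/64 + 32/64 + 1/64 + 4/64 + 2/64 = 75/64 = 1.171875.

1.171875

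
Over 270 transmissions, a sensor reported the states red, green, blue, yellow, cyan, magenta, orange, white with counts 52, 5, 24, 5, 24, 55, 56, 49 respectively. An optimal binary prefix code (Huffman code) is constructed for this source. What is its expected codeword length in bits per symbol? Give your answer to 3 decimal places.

Probabilities are the counts divided by 270.
Repeatedly combine the two least-probable nodes; the expected code length is the sum of the merged weights.
merge 1/54 + 1/54 → 1/27
merge 1/27 + 4/45 → 17/135
merge 4/45 + 17/135 → 29/135
merge 49/270 + 26/135 → 101/270
merge 11/54 + 28/135 → 37/90
merge 29/135 + 101/270 → 53/90
merge 37/90 + 53/90 → 1
L = 1/27 + 17/135 + 29/135 + 101/270 + 37/90 + 53/90 + 1 = 743/270 ≈ 2.752 bits/symbol.

2.752 bits/symbol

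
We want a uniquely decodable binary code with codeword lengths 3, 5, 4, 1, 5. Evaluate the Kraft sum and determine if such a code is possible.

With common denominator 2^5 = 32: Σ 2^(−ℓᵢ) = 4/32 + 1/32 + 2/32 + 16/32 + 1/32 = 24/32 = 0.75.
Kraft's inequality requires Σ ≤ 1; here Σ = 0.75 ≤ 1, so such a prefix code exists.

0.75; yes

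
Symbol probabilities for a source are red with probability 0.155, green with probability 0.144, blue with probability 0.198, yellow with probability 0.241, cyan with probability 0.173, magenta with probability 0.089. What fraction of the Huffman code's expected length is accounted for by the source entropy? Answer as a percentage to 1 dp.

Entropy H = −Σ p log₂ p ≈ 2.5254 bits.
Huffman merges: 89/1000+18/125→233/1000; 31/200+173/1000→41/125; 99/500+233/1000→431/1000; 241/1000+41/125→569/1000; 431/1000+569/1000→1. L = 2561/1000 ≈ 2.5610.
Efficiency = H/L = 2.5254/2.5610 = 98.6%.

98.6%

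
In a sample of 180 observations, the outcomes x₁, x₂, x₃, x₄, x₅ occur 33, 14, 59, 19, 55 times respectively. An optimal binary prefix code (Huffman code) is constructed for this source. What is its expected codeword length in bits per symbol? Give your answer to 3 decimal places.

2.183 bits/symbol

Probabilities are the counts divided by 180.
Repeatedly combine the two least-probable nodes; the expected code length is the sum of the merged weights.
merge 7/90 + 19/180 → 11/60
merge 11/60 + 11/60 → 11/30
merge 11/36 + 59/180 → 19/30
merge 11/30 + 19/30 → 1
L = 11/60 + 11/30 + 19/30 + 1 = 131/60 ≈ 2.183 bits/symbol.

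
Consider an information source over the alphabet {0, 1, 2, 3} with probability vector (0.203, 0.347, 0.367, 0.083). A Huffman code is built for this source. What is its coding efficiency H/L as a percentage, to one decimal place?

95.1%

Entropy H = −Σ p log₂ p ≈ 1.8256 bits.
Huffman merges: 83/1000+203/1000→143/500; 143/500+347/1000→633/1000; 367/1000+633/1000→1. L = 1919/1000 ≈ 1.9190.
Efficiency = H/L = 1.8256/1.9190 = 95.1%.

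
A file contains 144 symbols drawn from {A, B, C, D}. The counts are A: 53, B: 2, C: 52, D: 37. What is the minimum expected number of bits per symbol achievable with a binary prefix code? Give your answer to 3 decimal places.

Probabilities are the counts divided by 144.
Repeatedly combine the two least-probable nodes; the expected code length is the sum of the merged weights.
merge 1/72 + 37/144 → 13/48
merge 13/48 + 13/36 → 91/144
merge 53/144 + 91/144 → 1
L = 13/48 + 91/144 + 1 = 137/72 ≈ 1.903 bits/symbol.

1.903 bits/symbol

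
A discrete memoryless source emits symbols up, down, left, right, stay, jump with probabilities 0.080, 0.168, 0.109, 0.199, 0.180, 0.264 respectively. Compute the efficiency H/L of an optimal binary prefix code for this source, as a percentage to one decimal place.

Entropy H = −Σ p log₂ p ≈ 2.4884 bits.
Huffman merges: 2/25+109/1000→189/1000; 21/125+9/50→87/250; 189/1000+199/1000→97/250; 33/125+87/250→153/250; 97/250+153/250→1. L = 2537/1000 ≈ 2.5370.
Efficiency = H/L = 2.4884/2.5370 = 98.1%.

98.1%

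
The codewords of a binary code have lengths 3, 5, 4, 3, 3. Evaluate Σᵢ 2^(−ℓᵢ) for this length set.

0.46875

With common denominator 2^5 = 32: Σ 2^(−ℓᵢ) = 4/32 + 1/32 + 2/32 + 4/32 + 4/32 = 15/32 = 0.46875.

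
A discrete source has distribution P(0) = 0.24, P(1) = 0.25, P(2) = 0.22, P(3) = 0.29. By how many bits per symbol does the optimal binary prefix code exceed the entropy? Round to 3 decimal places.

0.007 bits

Entropy H = −Σ p log₂ p ≈ 1.9926 bits.
Huffman merges: 11/50+6/25→23/50; 1/4+29/100→27/50; 23/50+27/50→1. L = 2 ≈ 2.0000.
L − H = 2.0000 − 1.9926 = 0.007 bits.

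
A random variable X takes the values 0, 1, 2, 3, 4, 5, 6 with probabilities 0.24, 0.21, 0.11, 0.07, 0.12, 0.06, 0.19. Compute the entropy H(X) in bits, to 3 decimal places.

H = −Σ pᵢ log₂ pᵢ.
−0.24·log₂(0.24) = 0.4941
−0.21·log₂(0.21) = 0.4728
−0.11·log₂(0.11) = 0.3503
−0.07·log₂(0.07) = 0.2686
−0.12·log₂(0.12) = 0.3671
−0.06·log₂(0.06) = 0.2435
−0.19·log₂(0.19) = 0.4552
Sum ≈ 2.6516 → 2.652 bits.

2.652 bits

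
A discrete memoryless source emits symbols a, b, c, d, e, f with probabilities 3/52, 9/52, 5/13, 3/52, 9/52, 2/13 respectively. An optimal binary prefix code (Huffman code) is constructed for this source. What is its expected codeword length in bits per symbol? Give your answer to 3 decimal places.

Repeatedly combine the two least-probable nodes; the expected code length is the sum of the merged weights.
merge 3/52 + 3/52 → 3/26
merge 3/26 + 2/13 → 7/26
merge 9/52 + 9/52 → 9/26
merge 7/26 + 9/26 → 8/13
merge 5/13 + 8/13 → 1
L = 3/26 + 7/26 + 9/26 + 8/13 + 1 = 61/26 ≈ 2.346 bits/symbol.

2.346 bits/symbol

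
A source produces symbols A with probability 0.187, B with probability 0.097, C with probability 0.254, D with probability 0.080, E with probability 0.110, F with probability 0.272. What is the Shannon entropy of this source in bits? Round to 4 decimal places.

H = −Σ pᵢ log₂ pᵢ.
−0.187·log₂(0.187) = 0.4523
−0.097·log₂(0.097) = 0.3265
−0.254·log₂(0.254) = 0.5022
−0.080·log₂(0.080) = 0.2915
−0.110·log₂(0.110) = 0.3503
−0.272·log₂(0.272) = 0.5109
Sum ≈ 2.4337 → 2.4337 bits.

2.4337 bits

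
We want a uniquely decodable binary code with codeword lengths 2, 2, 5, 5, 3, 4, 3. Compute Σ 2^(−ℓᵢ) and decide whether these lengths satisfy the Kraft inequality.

0.875; yes

With common denominator 2^5 = 32: Σ 2^(−ℓᵢ) = 8/32 + 8/32 + 1/32 + 1/32 + 4/32 + 2/32 + 4/32 = 28/32 = 0.875.
Kraft's inequality requires Σ ≤ 1; here Σ = 0.875 ≤ 1, so such a prefix code exists.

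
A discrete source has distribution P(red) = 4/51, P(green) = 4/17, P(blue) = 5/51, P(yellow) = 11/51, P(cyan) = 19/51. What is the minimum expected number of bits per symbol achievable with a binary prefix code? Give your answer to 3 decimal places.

Repeatedly combine the two least-probable nodes; the expected code length is the sum of the merged weights.
merge 4/51 + 5/51 → 3/17
merge 3/17 + 11/51 → 20/51
merge 4/17 + 19/51 → 31/51
merge 20/51 + 31/51 → 1
L = 3/17 + 20/51 + 31/51 + 1 = 37/17 ≈ 2.176 bits/symbol.

2.176 bits/symbol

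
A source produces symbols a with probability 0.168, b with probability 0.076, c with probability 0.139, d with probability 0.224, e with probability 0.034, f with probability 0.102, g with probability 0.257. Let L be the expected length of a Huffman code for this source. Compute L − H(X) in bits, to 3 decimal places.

Entropy H = −Σ p log₂ p ≈ 2.5996 bits.
Huffman merges: 17/500+19/250→11/100; 51/500+11/100→53/250; 139/1000+21/125→307/1000; 53/250+28/125→109/250; 257/1000+307/1000→141/250; 109/250+141/250→1. L = 2629/1000 ≈ 2.6290.
L − H = 2.6290 − 2.5996 = 0.029 bits.

0.029 bits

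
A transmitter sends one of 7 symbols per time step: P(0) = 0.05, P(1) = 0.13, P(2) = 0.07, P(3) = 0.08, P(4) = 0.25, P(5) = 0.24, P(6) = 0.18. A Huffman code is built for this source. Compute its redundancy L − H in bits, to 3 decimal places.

Entropy H = −Σ p log₂ p ≈ 2.5982 bits.
Huffman merges: 1/20+7/100→3/25; 2/25+3/25→1/5; 13/100+9/50→31/100; 1/5+6/25→11/25; 1/4+31/100→14/25; 11/25+14/25→1. L = 263/100 ≈ 2.6300.
L − H = 2.6300 − 2.5982 = 0.032 bits.

0.032 bits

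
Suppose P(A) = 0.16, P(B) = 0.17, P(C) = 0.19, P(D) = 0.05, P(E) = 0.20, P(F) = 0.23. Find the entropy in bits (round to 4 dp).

2.4810 bits

H = −Σ pᵢ log₂ pᵢ.
−0.16·log₂(0.16) = 0.4230
−0.17·log₂(0.17) = 0.4346
−0.19·log₂(0.19) = 0.4552
−0.05·log₂(0.05) = 0.2161
−0.20·log₂(0.20) = 0.4644
−0.23·log₂(0.23) = 0.4877
Sum ≈ 2.4810 → 2.4810 bits.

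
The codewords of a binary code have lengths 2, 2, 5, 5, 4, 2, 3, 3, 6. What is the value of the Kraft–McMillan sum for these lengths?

With common denominator 2^6 = 64: Σ 2^(−ℓᵢ) = 16/64 + 16/64 + 2/64 + 2/64 + 4/64 + 16/64 + 8/64 + 8/64 + 1/64 = 73/64 = 1.140625.

1.140625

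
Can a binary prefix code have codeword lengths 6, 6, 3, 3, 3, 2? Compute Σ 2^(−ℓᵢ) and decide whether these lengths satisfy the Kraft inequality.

With common denominator 2^6 = 64: Σ 2^(−ℓᵢ) = 1/64 + 1/64 + 8/64 + 8/64 + 8/64 + 16/64 = 42/64 = 0.65625.
Kraft's inequality requires Σ ≤ 1; here Σ = 0.65625 ≤ 1, so such a prefix code exists.

0.65625; yes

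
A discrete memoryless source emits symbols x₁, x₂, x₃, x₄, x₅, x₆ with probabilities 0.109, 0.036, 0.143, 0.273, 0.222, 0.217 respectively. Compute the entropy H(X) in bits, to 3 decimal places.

H = −Σ pᵢ log₂ pᵢ.
−0.109·log₂(0.109) = 0.3485
−0.036·log₂(0.036) = 0.1727
−0.143·log₂(0.143) = 0.4012
−0.273·log₂(0.273) = 0.5113
−0.222·log₂(0.222) = 0.4820
−0.217·log₂(0.217) = 0.4783
Sum ≈ 2.3941 → 2.394 bits.

2.394 bits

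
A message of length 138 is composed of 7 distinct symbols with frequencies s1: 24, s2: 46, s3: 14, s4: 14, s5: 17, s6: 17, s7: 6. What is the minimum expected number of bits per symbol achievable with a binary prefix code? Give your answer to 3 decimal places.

2.638 bits/symbol

Probabilities are the counts divided by 138.
Repeatedly combine the two least-probable nodes; the expected code length is the sum of the merged weights.
merge 1/23 + 7/69 → 10/69
merge 7/69 + 17/138 → 31/138
merge 17/138 + 10/69 → 37/138
merge 4/23 + 31/138 → 55/138
merge 37/138 + 1/3 → 83/138
merge 55/138 + 83/138 → 1
L = 10/69 + 31/138 + 37/138 + 55/138 + 83/138 + 1 = 182/69 ≈ 2.638 bits/symbol.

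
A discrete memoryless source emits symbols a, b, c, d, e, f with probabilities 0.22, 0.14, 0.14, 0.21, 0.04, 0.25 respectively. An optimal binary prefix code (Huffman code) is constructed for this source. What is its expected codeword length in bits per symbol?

2.5 bits/symbol

Repeatedly combine the two least-probable nodes; the expected code length is the sum of the merged weights.
merge 1/25 + 7/50 → 9/50
merge 7/50 + 9/50 → 8/25
merge 21/100 + 11/50 → 43/100
merge 1/4 + 8/25 → 57/100
merge 43/100 + 57/100 → 1
L = 9/50 + 8/25 + 43/100 + 57/100 + 1 = 5/2 = 2.5 bits/symbol.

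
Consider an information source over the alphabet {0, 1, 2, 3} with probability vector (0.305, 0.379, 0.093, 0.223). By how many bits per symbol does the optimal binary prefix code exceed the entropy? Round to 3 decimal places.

0.083 bits

Entropy H = −Σ p log₂ p ≈ 1.8544 bits.
Huffman merges: 93/1000+223/1000→79/250; 61/200+79/250→621/1000; 379/1000+621/1000→1. L = 1937/1000 ≈ 1.9370.
L − H = 1.9370 − 1.8544 = 0.083 bits.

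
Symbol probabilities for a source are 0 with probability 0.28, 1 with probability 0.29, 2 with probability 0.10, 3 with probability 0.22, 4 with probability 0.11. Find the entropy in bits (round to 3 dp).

H = −Σ pᵢ log₂ pᵢ.
−0.28·log₂(0.28) = 0.5142
−0.29·log₂(0.29) = 0.5179
−0.10·log₂(0.10) = 0.3322
−0.22·log₂(0.22) = 0.4806
−0.11·log₂(0.11) = 0.3503
Sum ≈ 2.1952 → 2.195 bits.

2.195 bits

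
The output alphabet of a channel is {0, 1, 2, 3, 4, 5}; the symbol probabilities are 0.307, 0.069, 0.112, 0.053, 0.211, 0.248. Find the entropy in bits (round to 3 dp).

2.340 bits

H = −Σ pᵢ log₂ pᵢ.
−0.307·log₂(0.307) = 0.5230
−0.069·log₂(0.069) = 0.2662
−0.112·log₂(0.112) = 0.3537
−0.053·log₂(0.053) = 0.2246
−0.211·log₂(0.211) = 0.4736
−0.248·log₂(0.248) = 0.4989
Sum ≈ 2.3400 → 2.340 bits.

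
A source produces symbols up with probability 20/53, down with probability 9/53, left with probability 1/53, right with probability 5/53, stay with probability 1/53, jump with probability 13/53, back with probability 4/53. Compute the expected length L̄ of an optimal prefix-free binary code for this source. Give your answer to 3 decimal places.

Repeatedly combine the two least-probable nodes; the expected code length is the sum of the merged weights.
merge 1/53 + 1/53 → 2/53
merge 2/53 + 4/53 → 6/53
merge 5/53 + 6/53 → 11/53
merge 9/53 + 11/53 → 20/53
merge 13/53 + 20/53 → 33/53
merge 20/53 + 33/53 → 1
L = 2/53 + 6/53 + 11/53 + 20/53 + 33/53 + 1 = 125/53 ≈ 2.358 bits/symbol.

2.358 bits/symbol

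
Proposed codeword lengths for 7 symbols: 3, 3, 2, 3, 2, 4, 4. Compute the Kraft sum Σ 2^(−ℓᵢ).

1

With common denominator 2^4 = 16: Σ 2^(−ℓᵢ) = 2/16 + 2/16 + 4/16 + 2/16 + 4/16 + 1/16 + 1/16 = 16/16 = 1.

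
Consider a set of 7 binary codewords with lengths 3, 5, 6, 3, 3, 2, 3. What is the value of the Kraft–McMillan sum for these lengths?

With common denominator 2^6 = 64: Σ 2^(−ℓᵢ) = 8/64 + 2/64 + 1/64 + 8/64 + 8/64 + 16/64 + 8/64 = 51/64 = 0.796875.

0.796875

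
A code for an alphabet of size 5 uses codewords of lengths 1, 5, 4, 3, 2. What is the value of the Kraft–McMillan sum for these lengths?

0.96875

With common denominator 2^5 = 32: Σ 2^(−ℓᵢ) = 16/32 + 1/32 + 2/32 + 4/32 + 8/32 = 31/32 = 0.96875.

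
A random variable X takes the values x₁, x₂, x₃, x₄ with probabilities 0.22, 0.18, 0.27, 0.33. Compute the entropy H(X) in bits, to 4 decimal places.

H = −Σ pᵢ log₂ pᵢ.
−0.22·log₂(0.22) = 0.4806
−0.18·log₂(0.18) = 0.4453
−0.27·log₂(0.27) = 0.5100
−0.33·log₂(0.33) = 0.5278
Sum ≈ 1.9637 → 1.9637 bits.

1.9637 bits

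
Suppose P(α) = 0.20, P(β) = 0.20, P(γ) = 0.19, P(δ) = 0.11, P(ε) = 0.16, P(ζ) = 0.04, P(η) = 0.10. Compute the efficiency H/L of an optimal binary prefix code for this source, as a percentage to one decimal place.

Entropy H = −Σ p log₂ p ≈ 2.6752 bits.
Huffman merges: 1/25+1/10→7/50; 11/100+7/50→1/4; 4/25+19/100→7/20; 1/5+1/5→2/5; 1/4+7/20→3/5; 2/5+3/5→1. L = 137/50 ≈ 2.7400.
Efficiency = H/L = 2.6752/2.7400 = 97.6%.

97.6%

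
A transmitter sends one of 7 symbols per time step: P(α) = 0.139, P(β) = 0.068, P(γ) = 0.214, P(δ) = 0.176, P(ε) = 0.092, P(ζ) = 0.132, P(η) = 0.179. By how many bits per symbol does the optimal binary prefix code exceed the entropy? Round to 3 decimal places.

0.044 bits

Entropy H = −Σ p log₂ p ≈ 2.7231 bits.
Huffman merges: 17/250+23/250→4/25; 33/250+139/1000→271/1000; 4/25+22/125→42/125; 179/1000+107/500→393/1000; 271/1000+42/125→607/1000; 393/1000+607/1000→1. L = 2767/1000 ≈ 2.7670.
L − H = 2.7670 − 2.7231 = 0.044 bits.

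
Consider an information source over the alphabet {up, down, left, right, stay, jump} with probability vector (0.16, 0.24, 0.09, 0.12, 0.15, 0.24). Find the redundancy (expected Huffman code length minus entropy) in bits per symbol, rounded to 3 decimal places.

0.018 bits

Entropy H = −Σ p log₂ p ≈ 2.5016 bits.
Huffman merges: 9/100+3/25→21/100; 3/20+4/25→31/100; 21/100+6/25→9/20; 6/25+31/100→11/20; 9/20+11/20→1. L = 63/25 ≈ 2.5200.
L − H = 2.5200 − 2.5016 = 0.018 bits.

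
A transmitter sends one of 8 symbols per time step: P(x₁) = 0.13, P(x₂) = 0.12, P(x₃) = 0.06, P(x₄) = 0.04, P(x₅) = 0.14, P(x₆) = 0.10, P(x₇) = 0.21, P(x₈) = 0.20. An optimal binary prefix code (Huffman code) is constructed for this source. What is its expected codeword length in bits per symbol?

Repeatedly combine the two least-probable nodes; the expected code length is the sum of the merged weights.
merge 1/25 + 3/50 → 1/10
merge 1/10 + 1/10 → 1/5
merge 3/25 + 13/100 → 1/4
merge 7/50 + 1/5 → 17/50
merge 1/5 + 21/100 → 41/100
merge 1/4 + 17/50 → 59/100
merge 41/100 + 59/100 → 1
L = 1/10 + 1/5 + 1/4 + 17/50 + 41/100 + 59/100 + 1 = 289/100 = 2.89 bits/symbol.

2.89 bits/symbol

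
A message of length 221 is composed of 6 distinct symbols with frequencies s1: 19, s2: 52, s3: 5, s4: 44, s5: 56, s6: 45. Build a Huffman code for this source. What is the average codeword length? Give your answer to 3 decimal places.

2.416 bits/symbol

Probabilities are the counts divided by 221.
Repeatedly combine the two least-probable nodes; the expected code length is the sum of the merged weights.
merge 5/221 + 19/221 → 24/221
merge 24/221 + 44/221 → 4/13
merge 45/221 + 4/17 → 97/221
merge 56/221 + 4/13 → 124/221
merge 97/221 + 124/221 → 1
L = 24/221 + 4/13 + 97/221 + 124/221 + 1 = 534/221 ≈ 2.416 bits/symbol.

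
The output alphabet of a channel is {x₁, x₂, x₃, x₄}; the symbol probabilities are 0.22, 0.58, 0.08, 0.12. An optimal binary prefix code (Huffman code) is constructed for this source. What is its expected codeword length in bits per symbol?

1.62 bits/symbol

Repeatedly combine the two least-probable nodes; the expected code length is the sum of the merged weights.
merge 2/25 + 3/25 → 1/5
merge 1/5 + 11/50 → 21/50
merge 21/50 + 29/50 → 1
L = 1/5 + 21/50 + 1 = 81/50 = 1.62 bits/symbol.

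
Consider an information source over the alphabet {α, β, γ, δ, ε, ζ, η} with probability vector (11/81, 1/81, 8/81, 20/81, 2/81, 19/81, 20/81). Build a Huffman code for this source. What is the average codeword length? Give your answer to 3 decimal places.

Repeatedly combine the two least-probable nodes; the expected code length is the sum of the merged weights.
merge 1/81 + 2/81 → 1/27
merge 1/27 + 8/81 → 11/81
merge 11/81 + 11/81 → 22/81
merge 19/81 + 20/81 → 13/27
merge 20/81 + 22/81 → 14/27
merge 13/27 + 14/27 → 1
L = 1/27 + 11/81 + 22/81 + 13/27 + 14/27 + 1 = 22/9 ≈ 2.444 bits/symbol.

2.444 bits/symbol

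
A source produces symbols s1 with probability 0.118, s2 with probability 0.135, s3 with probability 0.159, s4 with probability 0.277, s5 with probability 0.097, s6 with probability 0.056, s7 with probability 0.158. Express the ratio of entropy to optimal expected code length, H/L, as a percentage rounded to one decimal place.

98.2%

Entropy H = −Σ p log₂ p ≈ 2.6686 bits.
Huffman merges: 7/125+97/1000→153/1000; 59/500+27/200→253/1000; 153/1000+79/500→311/1000; 159/1000+253/1000→103/250; 277/1000+311/1000→147/250; 103/250+147/250→1. L = 2717/1000 ≈ 2.7170.
Efficiency = H/L = 2.6686/2.7170 = 98.2%.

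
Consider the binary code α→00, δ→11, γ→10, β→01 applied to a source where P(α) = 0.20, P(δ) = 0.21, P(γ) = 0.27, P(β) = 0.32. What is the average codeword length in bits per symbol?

2 bits/symbol

L̄ = Σ pᵢ·ℓᵢ = 0.20·2 + 0.21·2 + 0.27·2 + 0.32·2 = 2 bits/symbol.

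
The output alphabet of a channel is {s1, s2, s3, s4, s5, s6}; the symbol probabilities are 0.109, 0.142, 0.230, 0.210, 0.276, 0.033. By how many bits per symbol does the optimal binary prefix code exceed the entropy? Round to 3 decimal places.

0.042 bits

Entropy H = −Σ p log₂ p ≈ 2.3839 bits.
Huffman merges: 33/1000+109/1000→71/500; 71/500+71/500→71/250; 21/100+23/100→11/25; 69/250+71/250→14/25; 11/25+14/25→1. L = 1213/500 ≈ 2.4260.
L − H = 2.4260 − 2.3839 = 0.042 bits.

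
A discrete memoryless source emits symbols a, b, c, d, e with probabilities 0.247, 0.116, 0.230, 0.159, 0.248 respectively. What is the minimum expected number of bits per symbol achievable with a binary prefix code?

2.275 bits/symbol

Repeatedly combine the two least-probable nodes; the expected code length is the sum of the merged weights.
merge 29/250 + 159/1000 → 11/40
merge 23/100 + 247/1000 → 477/1000
merge 31/125 + 11/40 → 523/1000
merge 477/1000 + 523/1000 → 1
L = 11/40 + 477/1000 + 523/1000 + 1 = 91/40 = 2.275 bits/symbol.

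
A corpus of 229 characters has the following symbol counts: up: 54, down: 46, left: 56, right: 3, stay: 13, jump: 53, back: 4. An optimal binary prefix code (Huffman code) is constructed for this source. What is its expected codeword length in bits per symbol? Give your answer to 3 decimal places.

2.406 bits/symbol

Probabilities are the counts divided by 229.
Repeatedly combine the two least-probable nodes; the expected code length is the sum of the merged weights.
merge 3/229 + 4/229 → 7/229
merge 7/229 + 13/229 → 20/229
merge 20/229 + 46/229 → 66/229
merge 53/229 + 54/229 → 107/229
merge 56/229 + 66/229 → 122/229
merge 107/229 + 122/229 → 1
L = 7/229 + 20/229 + 66/229 + 107/229 + 122/229 + 1 = 551/229 ≈ 2.406 bits/symbol.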